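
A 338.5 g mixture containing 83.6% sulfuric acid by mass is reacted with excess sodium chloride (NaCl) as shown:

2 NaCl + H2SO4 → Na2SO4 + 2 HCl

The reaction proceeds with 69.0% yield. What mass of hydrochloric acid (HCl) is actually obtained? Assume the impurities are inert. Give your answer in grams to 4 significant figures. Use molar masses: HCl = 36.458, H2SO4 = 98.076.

Pure H2SO4 available = 338.5 g × 0.836 = 282.99 g.
n(H2SO4) = 282.99 g / 98.076 g/mol = 2.8854 mol.
From the equation the H2SO4:HCl mole ratio is 1:2, so n(HCl) = 2.8854 × 2/1 = 5.7707 mol.
Mass of HCl = 5.7707 mol × 36.458 g/mol = 210.39 g.
Actual mass collected = 210.39 g × 0.690 = 145.17 g.

145.2 g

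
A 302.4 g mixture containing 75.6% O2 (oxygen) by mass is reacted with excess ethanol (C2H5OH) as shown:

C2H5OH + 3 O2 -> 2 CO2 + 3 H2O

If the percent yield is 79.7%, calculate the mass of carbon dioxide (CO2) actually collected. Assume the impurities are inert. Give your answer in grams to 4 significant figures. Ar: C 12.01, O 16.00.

Pure O2 available = 302.4 g × 0.756 = 228.61 g.
M(O2) = 2(16.00) = 32.00 g/mol.
M(CO2) = 12.01 + 2(16.00) = 44.01 g/mol.
n(O2) = 228.61 g / 32.00 g/mol = 7.1442 mol.
From the equation the O2:CO2 mole ratio is 3:2, so n(CO2) = 7.1442 × 2/3 = 4.7628 mol.
Mass of CO2 = 4.7628 mol × 44.01 g/mol = 209.61 g.
Actual mass collected = 209.61 g × 0.797 = 167.06 g.

167.1 g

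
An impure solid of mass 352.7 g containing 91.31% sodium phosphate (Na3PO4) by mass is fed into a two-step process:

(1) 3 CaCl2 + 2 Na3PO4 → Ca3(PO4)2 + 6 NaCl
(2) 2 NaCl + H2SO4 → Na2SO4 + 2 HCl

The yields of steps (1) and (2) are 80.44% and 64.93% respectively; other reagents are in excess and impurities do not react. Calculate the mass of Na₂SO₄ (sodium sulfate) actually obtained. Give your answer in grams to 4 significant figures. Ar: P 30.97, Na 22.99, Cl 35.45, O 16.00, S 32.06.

Pure Na3PO4 = 352.7 × 0.9131 = 322.05 g.
M(Na3PO4) = 3(22.99) + 30.97 + 4(16.00) = 163.94 g/mol.
M(Na2SO4) = 2(22.99) + 32.06 + 4(16.00) = 142.04 g/mol.
n(Na3PO4) = 322.05 / 163.94 = 1.9644 mol.
Step 1 (Na3PO4:NaCl = 2:6): theoretical n(NaCl) = 5.8933 mol; at 80.44% yield, n(NaCl) = 4.7406 mol.
Step 2 (NaCl:Na2SO4 = 2:1): theoretical n(Na2SO4) = 2.3703 mol, so theoretical mass = 2.3703 × 142.04 = 336.68 g.
At 64.93% yield, actual mass of Na2SO4 = 336.68 × 0.6493 = 218.60 g.

218.6 g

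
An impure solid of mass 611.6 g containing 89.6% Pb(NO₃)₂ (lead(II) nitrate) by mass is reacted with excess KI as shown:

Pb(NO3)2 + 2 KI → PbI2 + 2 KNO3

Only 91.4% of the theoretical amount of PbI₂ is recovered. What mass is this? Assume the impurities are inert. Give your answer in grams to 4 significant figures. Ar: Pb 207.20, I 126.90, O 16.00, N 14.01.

697.1 g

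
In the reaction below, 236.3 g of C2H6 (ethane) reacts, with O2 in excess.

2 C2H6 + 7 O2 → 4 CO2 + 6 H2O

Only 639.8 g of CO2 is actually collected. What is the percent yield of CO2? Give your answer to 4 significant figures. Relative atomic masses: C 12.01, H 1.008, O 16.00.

M(C2H6) = 2(12.01) + 6(1.008) = 30.068 g/mol.
M(CO2) = 12.01 + 2(16.00) = 44.01 g/mol.
n(C2H6) = 236.30 g / 30.068 g/mol = 7.8589 mol.
From the equation the C2H6:CO2 mole ratio is 2:4, so n(CO2) = 7.8589 × 4/2 = 15.718 mol.
Mass of CO2 = 15.718 mol × 44.01 g/mol = 691.74 g.
This is the theoretical yield. Percent yield = 639.8 g / 691.74 g × 100% = 92.492%.

92.49 %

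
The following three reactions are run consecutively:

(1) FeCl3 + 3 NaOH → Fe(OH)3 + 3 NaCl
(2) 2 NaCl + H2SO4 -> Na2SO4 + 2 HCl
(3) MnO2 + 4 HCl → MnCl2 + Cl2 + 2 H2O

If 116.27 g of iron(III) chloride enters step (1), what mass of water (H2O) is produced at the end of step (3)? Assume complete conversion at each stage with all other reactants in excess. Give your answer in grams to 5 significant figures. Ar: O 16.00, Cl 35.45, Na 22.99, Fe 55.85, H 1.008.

19.372 g

M(FeCl3) = 55.85 + 3(35.45) = 162.20 g/mol.
M(H2O) = 2(1.008) + 16.00 = 18.016 g/mol.
n(FeCl3) = 116.27 / 162.20 = 0.716831 mol.
Reaction (1): FeCl3→NaCl ratio 1:3 ⇒ n(NaCl) = 2.15049 mol.
Reaction (2): NaCl→HCl ratio 2:2 ⇒ n(HCl) = 2.15049 mol.
Reaction (3): HCl→H2O ratio 4:2 ⇒ n(H2O) = 1.07525 mol.
Mass of H2O = 1.07525 × 18.016 = 19.3716 g.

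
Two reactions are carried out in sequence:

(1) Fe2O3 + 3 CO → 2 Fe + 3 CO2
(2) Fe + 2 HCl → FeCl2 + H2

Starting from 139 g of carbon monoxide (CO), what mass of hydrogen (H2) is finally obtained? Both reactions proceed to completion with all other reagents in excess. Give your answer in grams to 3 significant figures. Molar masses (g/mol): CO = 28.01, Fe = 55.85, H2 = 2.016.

n(CO) = 139.0 / 28.01 = 4.963 mol.
Step 1 gives a 3:2 ratio of CO to Fe, so n(Fe) = 3.308 mol.
In step 2 the Fe:H2 ratio is 1:1, so n(H2) = 3.308 mol.
Mass of H2 = 3.308 × 2.016 = 6.670 g.

6.67 g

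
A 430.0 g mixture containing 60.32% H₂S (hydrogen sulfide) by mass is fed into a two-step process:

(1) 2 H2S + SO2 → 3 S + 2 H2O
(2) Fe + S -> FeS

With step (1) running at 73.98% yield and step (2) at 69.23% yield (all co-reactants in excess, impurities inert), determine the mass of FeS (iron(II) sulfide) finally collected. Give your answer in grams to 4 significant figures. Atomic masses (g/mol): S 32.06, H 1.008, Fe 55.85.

Pure H2S = 430.0 × 0.6032 = 259.38 g.
M(H2S) = 2(1.008) + 32.06 = 34.076 g/mol.
M(FeS) = 55.85 + 32.06 = 87.91 g/mol.
n(H2S) = 259.38 / 34.076 = 7.6117 mol.
Step 1 (H2S:S = 2:3): theoretical n(S) = 11.418 mol; at 73.98% yield, n(S) = 8.4467 mol.
Step 2 (S:FeS = 1:1): theoretical n(FeS) = 8.4467 mol, so theoretical mass = 8.4467 × 87.91 = 742.55 g.
At 69.23% yield, actual mass of FeS = 742.55 × 0.6923 = 514.07 g.

514.1 g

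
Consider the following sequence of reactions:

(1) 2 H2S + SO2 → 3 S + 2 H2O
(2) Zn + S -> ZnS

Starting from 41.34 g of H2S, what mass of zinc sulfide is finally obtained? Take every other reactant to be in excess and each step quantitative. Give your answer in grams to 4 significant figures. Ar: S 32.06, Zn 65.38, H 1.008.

M(H2S) = 2(1.008) + 32.06 = 34.076 g/mol.
M(ZnS) = 65.38 + 32.06 = 97.44 g/mol.
n(H2S) = 41.340 / 34.076 = 1.2132 mol.
Step 1 gives a 2:3 ratio of H2S to S, so n(S) = 1.8198 mol.
In step 2 the S:ZnS ratio is 1:1, so n(ZnS) = 1.8198 mol.
Mass of ZnS = 1.8198 × 97.44 = 177.32 g.

177.3 g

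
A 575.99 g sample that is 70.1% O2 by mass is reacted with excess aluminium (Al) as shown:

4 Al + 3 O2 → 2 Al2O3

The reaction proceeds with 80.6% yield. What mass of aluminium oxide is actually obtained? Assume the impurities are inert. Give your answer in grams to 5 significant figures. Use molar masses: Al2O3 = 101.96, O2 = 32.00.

691.28 g

Pure O2 available = 575.99 g × 0.701 = 403.769 g.
n(O2) = 403.769 g / 32.00 g/mol = 12.6178 mol.
From the equation the O2:Al2O3 mole ratio is 3:2, so n(Al2O3) = 12.6178 × 2/3 = 8.41185 mol.
Mass of Al2O3 = 8.41185 mol × 101.96 g/mol = 857.673 g.
Actual mass collected = 857.673 g × 0.806 = 691.284 g.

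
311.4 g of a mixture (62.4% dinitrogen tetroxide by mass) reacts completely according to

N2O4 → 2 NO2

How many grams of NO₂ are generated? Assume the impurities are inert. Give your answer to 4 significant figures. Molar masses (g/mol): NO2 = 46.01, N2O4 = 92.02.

194.3 g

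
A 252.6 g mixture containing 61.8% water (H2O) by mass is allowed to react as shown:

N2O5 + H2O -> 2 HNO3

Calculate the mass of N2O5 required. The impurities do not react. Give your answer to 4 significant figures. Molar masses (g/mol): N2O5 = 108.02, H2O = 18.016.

Mass of pure H2O = 252.6 g × 0.618 = 156.11 g.
n(H2O) = 156.11 g / 18.016 g/mol = 8.6649 mol.
From the equation the H2O:N2O5 mole ratio is 1:1, so n(N2O5) = 8.6649 × 1/1 = 8.6649 mol.
Mass of N2O5 = 8.6649 mol × 108.02 g/mol = 935.98 g.

936.0 g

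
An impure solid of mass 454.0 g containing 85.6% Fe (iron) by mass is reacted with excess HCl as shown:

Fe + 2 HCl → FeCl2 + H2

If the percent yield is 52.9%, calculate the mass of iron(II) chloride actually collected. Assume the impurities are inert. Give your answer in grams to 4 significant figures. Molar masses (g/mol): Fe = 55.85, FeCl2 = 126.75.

466.6 g

Pure Fe available = 454.0 g × 0.856 = 388.62 g.
n(Fe) = 388.62 g / 55.85 g/mol = 6.9584 mol.
From the equation the Fe:FeCl2 mole ratio is 1:1, so n(FeCl2) = 6.9584 × 1/1 = 6.9584 mol.
Mass of FeCl2 = 6.9584 mol × 126.75 g/mol = 881.97 g.
Actual mass collected = 881.97 g × 0.529 = 466.56 g.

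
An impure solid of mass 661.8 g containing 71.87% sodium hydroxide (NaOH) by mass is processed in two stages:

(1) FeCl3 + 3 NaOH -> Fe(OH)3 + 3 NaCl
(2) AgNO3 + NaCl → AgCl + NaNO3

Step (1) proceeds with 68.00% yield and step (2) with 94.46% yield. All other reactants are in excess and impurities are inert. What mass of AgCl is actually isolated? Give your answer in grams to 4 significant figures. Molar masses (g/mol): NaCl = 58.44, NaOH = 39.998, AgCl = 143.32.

1095 g

Pure NaOH = 661.8 × 0.7187 = 475.64 g.
n(NaOH) = 475.64 / 39.998 = 11.891 mol.
Step 1 (NaOH:NaCl = 3:3): theoretical n(NaCl) = 11.891 mol; at 68.00% yield, n(NaCl) = 8.0862 mol.
Step 2 (NaCl:AgCl = 1:1): theoretical n(AgCl) = 8.0862 mol, so theoretical mass = 8.0862 × 143.32 = 1158.9 g.
At 94.46% yield, actual mass of AgCl = 1158.9 × 0.9446 = 1094.7 g.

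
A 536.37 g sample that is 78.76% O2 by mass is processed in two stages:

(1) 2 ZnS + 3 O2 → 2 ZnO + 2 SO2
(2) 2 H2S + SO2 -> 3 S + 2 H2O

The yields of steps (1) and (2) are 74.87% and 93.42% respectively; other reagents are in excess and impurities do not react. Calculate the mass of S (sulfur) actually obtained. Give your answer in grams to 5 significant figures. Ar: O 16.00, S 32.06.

592.05 g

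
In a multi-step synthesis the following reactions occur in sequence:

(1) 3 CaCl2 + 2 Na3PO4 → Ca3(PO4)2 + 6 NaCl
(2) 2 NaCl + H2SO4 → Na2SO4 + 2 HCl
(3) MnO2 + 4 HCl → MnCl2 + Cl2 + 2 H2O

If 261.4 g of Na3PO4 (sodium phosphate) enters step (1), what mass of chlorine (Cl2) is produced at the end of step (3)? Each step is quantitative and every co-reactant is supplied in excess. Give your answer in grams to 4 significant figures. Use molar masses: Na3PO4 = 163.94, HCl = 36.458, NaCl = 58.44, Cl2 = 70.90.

n(Na3PO4) = 261.4 / 163.94 = 1.5945 mol.
Reaction (1): Na3PO4→NaCl ratio 2:6 ⇒ n(NaCl) = 4.7835 mol.
Reaction (2): NaCl→HCl ratio 2:2 ⇒ n(HCl) = 4.7835 mol.
Reaction (3): HCl→Cl2 ratio 4:1 ⇒ n(Cl2) = 1.1959 mol.
Mass of Cl2 = 1.1959 × 70.90 = 84.787 g.

84.79 g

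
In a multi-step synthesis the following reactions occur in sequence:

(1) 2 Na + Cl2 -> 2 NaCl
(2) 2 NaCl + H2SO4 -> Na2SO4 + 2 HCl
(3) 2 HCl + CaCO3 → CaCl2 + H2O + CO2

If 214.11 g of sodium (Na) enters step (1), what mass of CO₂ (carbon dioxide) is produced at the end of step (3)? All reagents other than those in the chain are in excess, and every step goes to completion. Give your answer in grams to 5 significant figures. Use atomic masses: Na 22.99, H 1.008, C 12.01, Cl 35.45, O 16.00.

M(Na) = 22.99 g/mol.
M(CO2) = 12.01 + 2(16.00) = 44.01 g/mol.
n(Na) = 214.11 / 22.99 = 9.31318 mol.
Reaction (1): Na→NaCl ratio 2:2 ⇒ n(NaCl) = 9.31318 mol.
Reaction (2): NaCl→HCl ratio 2:2 ⇒ n(HCl) = 9.31318 mol.
Reaction (3): HCl→CO2 ratio 2:1 ⇒ n(CO2) = 4.65659 mol.
Mass of CO2 = 4.65659 × 44.01 = 204.937 g.

204.94 g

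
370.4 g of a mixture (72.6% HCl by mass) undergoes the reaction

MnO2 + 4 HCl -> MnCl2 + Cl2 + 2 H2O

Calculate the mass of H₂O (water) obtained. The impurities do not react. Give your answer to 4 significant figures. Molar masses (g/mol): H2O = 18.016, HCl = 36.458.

Mass of pure HCl = 370.4 g × 0.726 = 268.91 g.
n(HCl) = 268.91 g / 36.458 g/mol = 7.3759 mol.
From the equation the HCl:H2O mole ratio is 4:2, so n(H2O) = 7.3759 × 2/4 = 3.6879 mol.
Mass of H2O = 3.6879 mol × 18.016 g/mol = 66.442 g.

66.44 g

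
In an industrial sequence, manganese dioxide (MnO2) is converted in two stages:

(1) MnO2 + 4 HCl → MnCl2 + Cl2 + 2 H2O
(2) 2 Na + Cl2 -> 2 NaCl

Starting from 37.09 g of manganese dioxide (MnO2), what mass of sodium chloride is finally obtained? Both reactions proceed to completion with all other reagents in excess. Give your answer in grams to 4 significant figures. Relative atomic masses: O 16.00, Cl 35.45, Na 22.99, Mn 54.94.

49.86 g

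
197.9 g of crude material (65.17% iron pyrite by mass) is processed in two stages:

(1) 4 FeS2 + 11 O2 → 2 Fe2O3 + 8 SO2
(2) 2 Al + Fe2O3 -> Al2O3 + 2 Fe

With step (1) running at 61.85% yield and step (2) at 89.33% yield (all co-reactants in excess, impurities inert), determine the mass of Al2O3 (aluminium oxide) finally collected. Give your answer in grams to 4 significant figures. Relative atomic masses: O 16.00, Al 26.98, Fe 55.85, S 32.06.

Pure FeS2 = 197.9 × 0.6517 = 128.97 g.
M(FeS2) = 55.85 + 2(32.06) = 119.97 g/mol.
M(Al2O3) = 2(26.98) + 3(16.00) = 101.96 g/mol.
n(FeS2) = 128.97 / 119.97 = 1.0750 mol.
Step 1 (FeS2:Fe2O3 = 4:2): theoretical n(Fe2O3) = 0.53752 mol; at 61.85% yield, n(Fe2O3) = 0.33245 mol.
Step 2 (Fe2O3:Al2O3 = 1:1): theoretical n(Al2O3) = 0.33245 mol, so theoretical mass = 0.33245 × 101.96 = 33.897 g.
At 89.33% yield, actual mass of Al2O3 = 33.897 × 0.8933 = 30.280 g.

30.28 g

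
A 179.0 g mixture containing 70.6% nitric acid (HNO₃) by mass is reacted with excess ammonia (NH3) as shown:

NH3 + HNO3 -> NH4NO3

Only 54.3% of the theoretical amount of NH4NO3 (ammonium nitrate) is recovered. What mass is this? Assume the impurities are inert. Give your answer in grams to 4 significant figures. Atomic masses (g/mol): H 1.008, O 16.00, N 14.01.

Pure HNO3 available = 179.0 g × 0.706 = 126.37 g.
M(HNO3) = 1.008 + 14.01 + 3(16.00) = 63.018 g/mol.
M(NH4NO3) = 2(14.01) + 4(1.008) + 3(16.00) = 80.052 g/mol.
n(HNO3) = 126.37 g / 63.018 g/mol = 2.0054 mol.
From the equation the HNO3:NH4NO3 mole ratio is 1:1, so n(NH4NO3) = 2.0054 × 1/1 = 2.0054 mol.
Mass of NH4NO3 = 2.0054 mol × 80.052 g/mol = 160.53 g.
Actual mass collected = 160.53 g × 0.543 = 87.170 g.

87.17 g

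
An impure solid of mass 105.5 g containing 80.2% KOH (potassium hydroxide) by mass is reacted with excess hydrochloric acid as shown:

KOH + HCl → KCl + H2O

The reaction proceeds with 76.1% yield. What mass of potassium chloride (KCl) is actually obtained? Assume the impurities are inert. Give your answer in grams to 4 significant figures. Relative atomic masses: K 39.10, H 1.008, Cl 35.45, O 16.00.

85.55 g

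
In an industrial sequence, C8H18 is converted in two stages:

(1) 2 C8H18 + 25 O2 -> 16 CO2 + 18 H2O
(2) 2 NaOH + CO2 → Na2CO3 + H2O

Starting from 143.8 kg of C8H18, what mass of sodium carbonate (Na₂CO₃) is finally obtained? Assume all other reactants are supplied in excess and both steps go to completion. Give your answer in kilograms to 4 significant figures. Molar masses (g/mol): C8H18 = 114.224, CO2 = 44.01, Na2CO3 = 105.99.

143.8 kg = 143800 g.
n(C8H18) = 143800 / 114.224 = 1258.9 mol.
Step 1 gives a 2:16 ratio of C8H18 to CO2, so n(CO2) = 10071 mol.
In step 2 the CO2:Na2CO3 ratio is 1:1, so n(Na2CO3) = 10071 mol.
Mass of Na2CO3 = 10071 × 105.99 = 1.0675 × 10^6 g = 1067 kg.

1067 kg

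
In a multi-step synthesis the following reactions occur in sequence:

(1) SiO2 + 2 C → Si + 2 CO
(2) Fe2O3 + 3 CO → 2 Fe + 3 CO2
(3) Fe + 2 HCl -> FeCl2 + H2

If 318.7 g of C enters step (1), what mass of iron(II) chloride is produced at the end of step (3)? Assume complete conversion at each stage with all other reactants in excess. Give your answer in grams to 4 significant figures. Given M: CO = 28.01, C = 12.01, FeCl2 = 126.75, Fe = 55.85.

2242 g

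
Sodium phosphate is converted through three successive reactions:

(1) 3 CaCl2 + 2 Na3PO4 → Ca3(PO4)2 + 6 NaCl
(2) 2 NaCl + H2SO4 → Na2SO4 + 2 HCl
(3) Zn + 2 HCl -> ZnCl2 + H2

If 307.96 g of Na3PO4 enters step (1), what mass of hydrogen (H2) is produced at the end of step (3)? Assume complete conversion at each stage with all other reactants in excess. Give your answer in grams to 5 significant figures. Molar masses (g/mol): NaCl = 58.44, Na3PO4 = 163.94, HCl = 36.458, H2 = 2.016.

5.6806 g

n(Na3PO4) = 307.96 / 163.94 = 1.87849 mol.
Reaction (1): Na3PO4→NaCl ratio 2:6 ⇒ n(NaCl) = 5.63548 mol.
Reaction (2): NaCl→HCl ratio 2:2 ⇒ n(HCl) = 5.63548 mol.
Reaction (3): HCl→H2 ratio 2:1 ⇒ n(H2) = 2.81774 mol.
Mass of H2 = 2.81774 × 2.016 = 5.68056 g.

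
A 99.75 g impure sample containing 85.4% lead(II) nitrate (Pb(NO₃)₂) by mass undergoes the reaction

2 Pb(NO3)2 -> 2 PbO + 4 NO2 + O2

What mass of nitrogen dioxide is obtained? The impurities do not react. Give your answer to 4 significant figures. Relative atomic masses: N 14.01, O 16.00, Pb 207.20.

Mass of pure Pb(NO3)2 = 99.75 g × 0.854 = 85.187 g.
M(Pb(NO3)2) = 207.20 + 2(14.01) + 6(16.00) = 331.22 g/mol.
M(NO2) = 14.01 + 2(16.00) = 46.01 g/mol.
n(Pb(NO3)2) = 85.187 g / 331.22 g/mol = 0.25719 mol.
From the equation the Pb(NO3)2:NO2 mole ratio is 2:4, so n(NO2) = 0.25719 × 4/2 = 0.51438 mol.
Mass of NO2 = 0.51438 mol × 46.01 g/mol = 23.667 g.

23.67 g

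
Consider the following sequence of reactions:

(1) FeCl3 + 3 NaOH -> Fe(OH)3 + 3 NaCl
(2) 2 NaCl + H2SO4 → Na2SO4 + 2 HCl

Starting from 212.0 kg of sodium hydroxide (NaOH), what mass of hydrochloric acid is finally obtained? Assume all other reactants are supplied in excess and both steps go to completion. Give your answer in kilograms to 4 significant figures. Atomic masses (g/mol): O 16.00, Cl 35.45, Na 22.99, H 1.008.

M(NaOH) = 22.99 + 16.00 + 1.008 = 39.998 g/mol.
M(HCl) = 1.008 + 35.45 = 36.458 g/mol.
212.0 kg = 212000 g.
n(NaOH) = 212000 / 39.998 = 5300.3 mol.
Step 1 gives a 3:3 ratio of NaOH to NaCl, so n(NaCl) = 5300.3 mol.
In step 2 the NaCl:HCl ratio is 2:2, so n(HCl) = 5300.3 mol.
Mass of HCl = 5300.3 × 36.458 = 193240 g = 193.2 kg.

193.2 kg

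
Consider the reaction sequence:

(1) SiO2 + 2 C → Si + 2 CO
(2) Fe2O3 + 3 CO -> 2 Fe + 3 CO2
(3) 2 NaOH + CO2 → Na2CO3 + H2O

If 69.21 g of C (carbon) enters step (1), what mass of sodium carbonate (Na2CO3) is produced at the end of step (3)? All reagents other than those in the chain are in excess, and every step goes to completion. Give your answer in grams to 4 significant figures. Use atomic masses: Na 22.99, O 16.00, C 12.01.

610.8 g

M(C) = 12.01 g/mol.
M(Na2CO3) = 2(22.99) + 12.01 + 3(16.00) = 105.99 g/mol.
n(C) = 69.21 / 12.01 = 5.7627 mol.
Reaction (1): C→CO ratio 2:2 ⇒ n(CO) = 5.7627 mol.
Reaction (2): CO→CO2 ratio 3:3 ⇒ n(CO2) = 5.7627 mol.
Reaction (3): CO2→Na2CO3 ratio 1:1 ⇒ n(Na2CO3) = 5.7627 mol.
Mass of Na2CO3 = 5.7627 × 105.99 = 610.79 g.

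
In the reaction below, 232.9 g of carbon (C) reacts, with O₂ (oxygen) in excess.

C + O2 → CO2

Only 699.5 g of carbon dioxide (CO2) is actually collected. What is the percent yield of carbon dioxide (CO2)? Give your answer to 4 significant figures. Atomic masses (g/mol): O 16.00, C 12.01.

M(C) = 12.01 g/mol.
M(CO2) = 12.01 + 2(16.00) = 44.01 g/mol.
n(C) = 232.90 g / 12.01 g/mol = 19.392 mol.
From the equation the C:CO2 mole ratio is 1:1, so n(CO2) = 19.392 × 1/1 = 19.392 mol.
Mass of CO2 = 19.392 mol × 44.01 g/mol = 853.45 g.
This is the theoretical yield. Percent yield = 699.5 g / 853.45 g × 100% = 81.961%.

81.96 %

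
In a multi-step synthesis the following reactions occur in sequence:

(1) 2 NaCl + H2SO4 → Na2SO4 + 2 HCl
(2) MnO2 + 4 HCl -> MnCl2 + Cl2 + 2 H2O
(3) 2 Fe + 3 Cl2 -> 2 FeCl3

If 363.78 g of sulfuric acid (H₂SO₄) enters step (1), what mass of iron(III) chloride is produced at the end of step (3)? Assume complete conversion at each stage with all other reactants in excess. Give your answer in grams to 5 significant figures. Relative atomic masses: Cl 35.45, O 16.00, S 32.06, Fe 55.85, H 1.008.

200.54 g

M(H2SO4) = 2(1.008) + 32.06 + 4(16.00) = 98.076 g/mol.
M(FeCl3) = 55.85 + 3(35.45) = 162.20 g/mol.
n(H2SO4) = 363.78 / 98.076 = 3.70916 mol.
Reaction (1): H2SO4→HCl ratio 1:2 ⇒ n(HCl) = 7.41833 mol.
Reaction (2): HCl→Cl2 ratio 4:1 ⇒ n(Cl2) = 1.85458 mol.
Reaction (3): Cl2→FeCl3 ratio 3:2 ⇒ n(FeCl3) = 1.23639 mol.
Mass of FeCl3 = 1.23639 × 162.20 = 200.542 g.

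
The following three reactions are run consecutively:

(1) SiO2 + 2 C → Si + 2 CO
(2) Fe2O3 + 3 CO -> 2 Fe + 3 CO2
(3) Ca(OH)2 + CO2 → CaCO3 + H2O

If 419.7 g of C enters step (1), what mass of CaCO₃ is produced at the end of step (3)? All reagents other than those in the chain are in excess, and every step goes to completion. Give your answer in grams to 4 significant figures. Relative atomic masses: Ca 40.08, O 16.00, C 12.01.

3498 g

M(C) = 12.01 g/mol.
M(CaCO3) = 40.08 + 12.01 + 3(16.00) = 100.09 g/mol.
n(C) = 419.7 / 12.01 = 34.946 mol.
Reaction (1): C→CO ratio 2:2 ⇒ n(CO) = 34.946 mol.
Reaction (2): CO→CO2 ratio 3:3 ⇒ n(CO2) = 34.946 mol.
Reaction (3): CO2→CaCO3 ratio 1:1 ⇒ n(CaCO3) = 34.946 mol.
Mass of CaCO3 = 34.946 × 100.09 = 3497.7 g.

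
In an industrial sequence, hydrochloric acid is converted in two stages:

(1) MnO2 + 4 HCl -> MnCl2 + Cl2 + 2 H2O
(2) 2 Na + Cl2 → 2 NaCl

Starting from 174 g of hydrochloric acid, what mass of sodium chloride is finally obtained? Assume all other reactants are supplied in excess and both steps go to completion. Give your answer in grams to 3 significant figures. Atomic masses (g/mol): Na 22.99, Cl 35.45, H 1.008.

139 g

M(HCl) = 1.008 + 35.45 = 36.458 g/mol.
M(NaCl) = 22.99 + 35.45 = 58.44 g/mol.
n(HCl) = 174.0 / 36.458 = 4.773 mol.
Step 1 gives a 4:1 ratio of HCl to Cl2, so n(Cl2) = 1.193 mol.
In step 2 the Cl2:NaCl ratio is 1:2, so n(NaCl) = 2.386 mol.
Mass of NaCl = 2.386 × 58.44 = 139.5 g.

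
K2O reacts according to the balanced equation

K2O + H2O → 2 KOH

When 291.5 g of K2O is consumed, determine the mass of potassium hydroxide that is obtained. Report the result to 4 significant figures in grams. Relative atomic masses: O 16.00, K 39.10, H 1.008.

347.3 g

M(K2O) = 2(39.10) + 16.00 = 94.20 g/mol.
M(KOH) = 39.10 + 16.00 + 1.008 = 56.108 g/mol.
n(K2O) = 291.50 g / 94.20 g/mol = 3.0945 mol.
From the equation the K2O:KOH mole ratio is 1:2, so n(KOH) = 3.0945 × 2/1 = 6.1890 mol.
Mass of KOH = 6.1890 mol × 56.108 g/mol = 347.25 g.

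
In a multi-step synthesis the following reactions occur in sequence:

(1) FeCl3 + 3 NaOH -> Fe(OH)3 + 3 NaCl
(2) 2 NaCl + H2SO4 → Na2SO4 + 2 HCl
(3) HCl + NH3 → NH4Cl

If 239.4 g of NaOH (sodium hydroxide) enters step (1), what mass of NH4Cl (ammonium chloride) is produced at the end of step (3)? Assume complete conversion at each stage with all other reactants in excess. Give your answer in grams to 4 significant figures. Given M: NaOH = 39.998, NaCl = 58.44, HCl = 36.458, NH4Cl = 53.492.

320.2 g

n(NaOH) = 239.4 / 39.998 = 5.9853 mol.
Reaction (1): NaOH→NaCl ratio 3:3 ⇒ n(NaCl) = 5.9853 mol.
Reaction (2): NaCl→HCl ratio 2:2 ⇒ n(HCl) = 5.9853 mol.
Reaction (3): HCl→NH4Cl ratio 1:1 ⇒ n(NH4Cl) = 5.9853 mol.
Mass of NH4Cl = 5.9853 × 53.492 = 320.17 g.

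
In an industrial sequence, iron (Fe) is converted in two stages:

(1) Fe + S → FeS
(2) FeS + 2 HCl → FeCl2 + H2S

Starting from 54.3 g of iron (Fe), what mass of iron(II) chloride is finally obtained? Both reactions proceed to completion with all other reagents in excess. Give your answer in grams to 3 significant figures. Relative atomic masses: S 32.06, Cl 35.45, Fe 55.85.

123 g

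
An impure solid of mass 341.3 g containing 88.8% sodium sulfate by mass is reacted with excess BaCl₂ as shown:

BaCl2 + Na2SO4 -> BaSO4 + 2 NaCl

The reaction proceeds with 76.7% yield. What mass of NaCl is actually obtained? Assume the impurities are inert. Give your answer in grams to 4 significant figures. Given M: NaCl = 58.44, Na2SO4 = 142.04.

Pure Na2SO4 available = 341.3 g × 0.888 = 303.07 g.
n(Na2SO4) = 303.07 g / 142.04 g/mol = 2.1337 mol.
From the equation the Na2SO4:NaCl mole ratio is 1:2, so n(NaCl) = 2.1337 × 2/1 = 4.2675 mol.
Mass of NaCl = 4.2675 mol × 58.44 g/mol = 249.39 g.
Actual mass collected = 249.39 g × 0.767 = 191.28 g.

191.3 g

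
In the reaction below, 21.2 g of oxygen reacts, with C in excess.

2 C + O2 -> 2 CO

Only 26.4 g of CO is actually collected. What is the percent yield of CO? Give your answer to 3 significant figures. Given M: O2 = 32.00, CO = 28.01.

n(O2) = 21.20 g / 32.00 g/mol = 0.6625 mol.
From the equation the O2:CO mole ratio is 1:2, so n(CO) = 0.6625 × 2/1 = 1.325 mol.
Mass of CO = 1.325 mol × 28.01 g/mol = 37.11 g.
This is the theoretical yield. Percent yield = 26.4 g / 37.11 g × 100% = 71.13%.

71.1 %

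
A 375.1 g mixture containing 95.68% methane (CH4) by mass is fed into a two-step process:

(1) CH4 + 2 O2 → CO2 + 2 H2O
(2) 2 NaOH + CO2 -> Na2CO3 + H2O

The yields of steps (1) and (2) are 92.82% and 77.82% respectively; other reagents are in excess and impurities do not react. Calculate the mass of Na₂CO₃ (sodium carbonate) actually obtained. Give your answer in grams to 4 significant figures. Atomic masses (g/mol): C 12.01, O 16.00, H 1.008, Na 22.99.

Pure CH4 = 375.1 × 0.9568 = 358.90 g.
M(CH4) = 12.01 + 4(1.008) = 16.042 g/mol.
M(Na2CO3) = 2(22.99) + 12.01 + 3(16.00) = 105.99 g/mol.
n(CH4) = 358.90 / 16.042 = 22.372 mol.
Step 1 (CH4:CO2 = 1:1): theoretical n(CO2) = 22.372 mol; at 92.82% yield, n(CO2) = 20.766 mol.
Step 2 (CO2:Na2CO3 = 1:1): theoretical n(Na2CO3) = 20.766 mol, so theoretical mass = 20.766 × 105.99 = 2201.0 g.
At 77.82% yield, actual mass of Na2CO3 = 2201.0 × 0.7782 = 1712.8 g.

1713 g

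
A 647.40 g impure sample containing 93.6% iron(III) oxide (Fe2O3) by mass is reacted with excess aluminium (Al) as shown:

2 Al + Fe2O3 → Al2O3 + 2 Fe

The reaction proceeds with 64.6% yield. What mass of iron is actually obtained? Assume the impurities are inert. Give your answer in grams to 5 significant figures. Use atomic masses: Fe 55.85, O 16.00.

Pure Fe2O3 available = 647.40 g × 0.936 = 605.966 g.
M(Fe2O3) = 2(55.85) + 3(16.00) = 159.70 g/mol.
M(Fe) = 55.85 g/mol.
n(Fe2O3) = 605.966 g / 159.70 g/mol = 3.79440 mol.
From the equation the Fe2O3:Fe mole ratio is 1:2, so n(Fe) = 3.79440 × 2/1 = 7.58881 mol.
Mass of Fe = 7.58881 mol × 55.85 g/mol = 423.835 g.
Actual mass collected = 423.835 g × 0.646 = 273.797 g.

273.80 g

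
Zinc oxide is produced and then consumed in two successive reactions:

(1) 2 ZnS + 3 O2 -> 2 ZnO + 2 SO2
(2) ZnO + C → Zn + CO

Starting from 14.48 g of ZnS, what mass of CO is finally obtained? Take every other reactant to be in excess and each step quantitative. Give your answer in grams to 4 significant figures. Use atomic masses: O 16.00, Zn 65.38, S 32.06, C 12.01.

M(ZnS) = 65.38 + 32.06 = 97.44 g/mol.
M(CO) = 12.01 + 16.00 = 28.01 g/mol.
n(ZnS) = 14.480 / 97.44 = 0.14860 mol.
Step 1 gives a 2:2 ratio of ZnS to ZnO, so n(ZnO) = 0.14860 mol.
In step 2 the ZnO:CO ratio is 1:1, so n(CO) = 0.14860 mol.
Mass of CO = 0.14860 × 28.01 = 4.1624 g.

4.162 g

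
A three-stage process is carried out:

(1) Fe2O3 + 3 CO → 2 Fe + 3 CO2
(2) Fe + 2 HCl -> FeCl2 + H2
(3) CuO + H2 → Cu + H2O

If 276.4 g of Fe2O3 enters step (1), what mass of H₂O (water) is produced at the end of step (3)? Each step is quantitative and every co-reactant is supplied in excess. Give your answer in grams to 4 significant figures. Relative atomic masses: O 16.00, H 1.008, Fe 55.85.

62.36 g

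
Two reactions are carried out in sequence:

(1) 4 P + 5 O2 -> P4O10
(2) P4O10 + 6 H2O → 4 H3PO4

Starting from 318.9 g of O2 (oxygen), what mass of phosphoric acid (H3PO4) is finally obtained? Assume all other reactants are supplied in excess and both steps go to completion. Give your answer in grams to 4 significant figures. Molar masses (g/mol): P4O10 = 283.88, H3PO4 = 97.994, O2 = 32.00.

781.3 g

n(O2) = 318.90 / 32.00 = 9.9656 mol.
Step 1 gives a 5:1 ratio of O2 to P4O10, so n(P4O10) = 1.9931 mol.
In step 2 the P4O10:H3PO4 ratio is 1:4, so n(H3PO4) = 7.9725 mol.
Mass of H3PO4 = 7.9725 × 97.994 = 781.26 g.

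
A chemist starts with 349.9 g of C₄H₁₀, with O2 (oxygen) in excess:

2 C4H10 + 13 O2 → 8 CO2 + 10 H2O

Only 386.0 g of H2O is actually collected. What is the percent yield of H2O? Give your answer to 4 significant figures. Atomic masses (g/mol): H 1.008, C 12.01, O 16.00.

M(C4H10) = 4(12.01) + 10(1.008) = 58.12 g/mol.
M(H2O) = 2(1.008) + 16.00 = 18.016 g/mol.
n(C4H10) = 349.90 g / 58.12 g/mol = 6.0203 mol.
From the equation the C4H10:H2O mole ratio is 2:10, so n(H2O) = 6.0203 × 10/2 = 30.102 mol.
Mass of H2O = 30.102 mol × 18.016 g/mol = 542.31 g.
This is the theoretical yield. Percent yield = 386.0 g / 542.31 g × 100% = 71.177%.

71.18 %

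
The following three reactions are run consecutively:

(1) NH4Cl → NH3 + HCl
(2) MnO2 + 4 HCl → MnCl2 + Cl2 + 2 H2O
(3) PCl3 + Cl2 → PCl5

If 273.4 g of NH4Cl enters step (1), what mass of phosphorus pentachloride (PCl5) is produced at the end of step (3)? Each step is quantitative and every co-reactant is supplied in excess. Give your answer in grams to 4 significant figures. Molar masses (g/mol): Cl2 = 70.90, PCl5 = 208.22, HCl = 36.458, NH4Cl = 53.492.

266.1 g

n(NH4Cl) = 273.4 / 53.492 = 5.1110 mol.
Reaction (1): NH4Cl→HCl ratio 1:1 ⇒ n(HCl) = 5.1110 mol.
Reaction (2): HCl→Cl2 ratio 4:1 ⇒ n(Cl2) = 1.2778 mol.
Reaction (3): Cl2→PCl5 ratio 1:1 ⇒ n(PCl5) = 1.2778 mol.
Mass of PCl5 = 1.2778 × 208.22 = 266.06 g.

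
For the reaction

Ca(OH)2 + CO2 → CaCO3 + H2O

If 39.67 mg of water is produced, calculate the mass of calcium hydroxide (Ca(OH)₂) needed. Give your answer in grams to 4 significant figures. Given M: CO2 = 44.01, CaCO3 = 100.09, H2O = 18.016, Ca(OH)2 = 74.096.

Convert: 39.67 mg = 0.039670 g.
n(H2O) = 0.039670 g / 18.016 g/mol = 0.0022019 mol.
From the equation the H2O:Ca(OH)2 mole ratio is 1:1, so n(Ca(OH)2) = 0.0022019 × 1/1 = 0.0022019 mol.
Mass of Ca(OH)2 = 0.0022019 mol × 74.096 g/mol = 0.16315 g.

0.1632 g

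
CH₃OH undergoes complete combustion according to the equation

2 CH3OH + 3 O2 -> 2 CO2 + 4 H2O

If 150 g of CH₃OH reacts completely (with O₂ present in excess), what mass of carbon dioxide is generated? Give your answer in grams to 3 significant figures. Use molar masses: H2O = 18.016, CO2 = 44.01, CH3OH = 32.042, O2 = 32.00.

n(CH3OH) = 150.0 g / 32.042 g/mol = 4.681 mol.
From the equation the CH3OH:CO2 mole ratio is 2:2, so n(CO2) = 4.681 × 2/2 = 4.681 mol.
Mass of CO2 = 4.681 mol × 44.01 g/mol = 206.0 g.

206 g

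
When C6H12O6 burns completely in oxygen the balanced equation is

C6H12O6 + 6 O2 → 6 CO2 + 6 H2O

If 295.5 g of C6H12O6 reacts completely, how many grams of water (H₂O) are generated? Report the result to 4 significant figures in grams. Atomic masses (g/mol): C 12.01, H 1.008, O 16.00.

177.3 g

M(C6H12O6) = 6(12.01) + 12(1.008) + 6(16.00) = 180.156 g/mol.
M(H2O) = 2(1.008) + 16.00 = 18.016 g/mol.
n(C6H12O6) = 295.50 g / 180.156 g/mol = 1.6402 mol.
From the equation the C6H12O6:H2O mole ratio is 1:6, so n(H2O) = 1.6402 × 6/1 = 9.8415 mol.
Mass of H2O = 9.8415 mol × 18.016 g/mol = 177.30 g.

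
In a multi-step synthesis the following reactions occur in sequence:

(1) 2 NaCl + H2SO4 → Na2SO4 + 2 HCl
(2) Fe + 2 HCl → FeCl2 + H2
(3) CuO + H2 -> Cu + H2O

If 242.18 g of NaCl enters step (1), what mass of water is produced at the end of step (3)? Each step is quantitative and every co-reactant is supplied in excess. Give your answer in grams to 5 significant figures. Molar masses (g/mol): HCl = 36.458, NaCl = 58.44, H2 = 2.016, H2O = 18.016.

37.330 g

n(NaCl) = 242.18 / 58.44 = 4.14408 mol.
Reaction (1): NaCl→HCl ratio 2:2 ⇒ n(HCl) = 4.14408 mol.
Reaction (2): HCl→H2 ratio 2:1 ⇒ n(H2) = 2.07204 mol.
Reaction (3): H2→H2O ratio 1:1 ⇒ n(H2O) = 2.07204 mol.
Mass of H2O = 2.07204 × 18.016 = 37.3299 g.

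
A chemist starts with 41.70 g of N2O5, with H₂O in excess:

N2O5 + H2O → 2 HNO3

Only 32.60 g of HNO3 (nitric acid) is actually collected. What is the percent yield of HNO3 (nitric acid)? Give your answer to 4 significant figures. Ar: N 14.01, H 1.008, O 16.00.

67.00 %

M(N2O5) = 2(14.01) + 5(16.00) = 108.02 g/mol.
M(HNO3) = 1.008 + 14.01 + 3(16.00) = 63.018 g/mol.
n(N2O5) = 41.700 g / 108.02 g/mol = 0.38604 mol.
From the equation the N2O5:HNO3 mole ratio is 1:2, so n(HNO3) = 0.38604 × 2/1 = 0.77208 mol.
Mass of HNO3 = 0.77208 mol × 63.018 g/mol = 48.655 g.
This is the theoretical yield. Percent yield = 32.60 g / 48.655 g × 100% = 67.003%.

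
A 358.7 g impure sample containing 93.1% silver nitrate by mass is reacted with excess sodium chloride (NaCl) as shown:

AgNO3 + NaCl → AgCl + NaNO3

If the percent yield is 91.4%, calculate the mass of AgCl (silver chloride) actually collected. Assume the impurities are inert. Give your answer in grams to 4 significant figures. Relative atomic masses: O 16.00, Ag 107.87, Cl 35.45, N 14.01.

Pure AgNO3 available = 358.7 g × 0.931 = 333.95 g.
M(AgNO3) = 107.87 + 14.01 + 3(16.00) = 169.88 g/mol.
M(AgCl) = 107.87 + 35.45 = 143.32 g/mol.
n(AgNO3) = 333.95 g / 169.88 g/mol = 1.9658 mol.
From the equation the AgNO3:AgCl mole ratio is 1:1, so n(AgCl) = 1.9658 × 1/1 = 1.9658 mol.
Mass of AgCl = 1.9658 mol × 143.32 g/mol = 281.74 g.
Actual mass collected = 281.74 g × 0.914 = 257.51 g.

257.5 g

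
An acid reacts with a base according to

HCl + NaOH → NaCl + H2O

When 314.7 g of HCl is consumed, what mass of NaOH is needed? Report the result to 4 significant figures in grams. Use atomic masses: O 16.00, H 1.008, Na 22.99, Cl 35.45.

345.3 g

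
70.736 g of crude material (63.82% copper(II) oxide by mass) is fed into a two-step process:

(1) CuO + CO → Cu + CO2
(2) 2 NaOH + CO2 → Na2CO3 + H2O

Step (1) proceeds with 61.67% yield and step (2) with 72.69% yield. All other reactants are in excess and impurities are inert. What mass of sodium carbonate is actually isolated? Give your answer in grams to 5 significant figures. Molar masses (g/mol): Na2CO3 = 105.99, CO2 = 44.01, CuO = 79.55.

26.963 g

Pure CuO = 70.736 × 0.6382 = 45.1437 g.
n(CuO) = 45.1437 / 79.55 = 0.567489 mol.
Step 1 (CuO:CO2 = 1:1): theoretical n(CO2) = 0.567489 mol; at 61.67% yield, n(CO2) = 0.349970 mol.
Step 2 (CO2:Na2CO3 = 1:1): theoretical n(Na2CO3) = 0.349970 mol, so theoretical mass = 0.349970 × 105.99 = 37.0933 g.
At 72.69% yield, actual mass of Na2CO3 = 37.0933 × 0.7269 = 26.9631 g.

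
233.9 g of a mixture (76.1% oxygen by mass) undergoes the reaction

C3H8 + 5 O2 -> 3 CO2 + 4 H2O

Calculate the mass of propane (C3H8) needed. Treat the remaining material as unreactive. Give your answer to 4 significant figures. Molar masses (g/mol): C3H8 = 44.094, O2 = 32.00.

49.05 g

Mass of pure O2 = 233.9 g × 0.761 = 178.00 g.
n(O2) = 178.00 g / 32.00 g/mol = 5.5624 mol.
From the equation the O2:C3H8 mole ratio is 5:1, so n(C3H8) = 5.5624 × 1/5 = 1.1125 mol.
Mass of C3H8 = 1.1125 mol × 44.094 g/mol = 49.054 g.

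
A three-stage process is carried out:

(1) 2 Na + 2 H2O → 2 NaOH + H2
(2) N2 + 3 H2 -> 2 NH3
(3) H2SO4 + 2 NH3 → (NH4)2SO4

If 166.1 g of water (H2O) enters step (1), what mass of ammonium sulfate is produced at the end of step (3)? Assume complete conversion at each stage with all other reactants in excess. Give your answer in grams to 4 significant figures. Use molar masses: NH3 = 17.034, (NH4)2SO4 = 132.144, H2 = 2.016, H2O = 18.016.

203.1 g

n(H2O) = 166.1 / 18.016 = 9.2196 mol.
Reaction (1): H2O→H2 ratio 2:1 ⇒ n(H2) = 4.6098 mol.
Reaction (2): H2→NH3 ratio 3:2 ⇒ n(NH3) = 3.0732 mol.
Reaction (3): NH3→(NH4)2SO4 ratio 2:1 ⇒ n((NH4)2SO4) = 1.5366 mol.
Mass of (NH4)2SO4 = 1.5366 × 132.144 = 203.05 g.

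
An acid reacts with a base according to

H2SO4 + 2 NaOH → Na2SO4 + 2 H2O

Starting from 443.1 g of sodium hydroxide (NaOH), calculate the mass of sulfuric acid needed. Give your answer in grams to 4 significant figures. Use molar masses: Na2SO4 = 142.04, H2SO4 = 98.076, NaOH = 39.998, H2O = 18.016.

543.2 g

n(NaOH) = 443.10 g / 39.998 g/mol = 11.078 mol.
From the equation the NaOH:H2SO4 mole ratio is 2:1, so n(H2SO4) = 11.078 × 1/2 = 5.5390 mol.
Mass of H2SO4 = 5.5390 mol × 98.076 g/mol = 543.25 g.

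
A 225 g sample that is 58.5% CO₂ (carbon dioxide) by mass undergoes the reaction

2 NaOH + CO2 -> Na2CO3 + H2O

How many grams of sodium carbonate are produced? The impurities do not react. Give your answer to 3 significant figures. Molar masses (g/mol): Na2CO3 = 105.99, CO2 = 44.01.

317 g

Mass of pure CO2 = 225 g × 0.585 = 131.6 g.
n(CO2) = 131.6 g / 44.01 g/mol = 2.991 mol.
From the equation the CO2:Na2CO3 mole ratio is 1:1, so n(Na2CO3) = 2.991 × 1/1 = 2.991 mol.
Mass of Na2CO3 = 2.991 mol × 105.99 g/mol = 317.0 g.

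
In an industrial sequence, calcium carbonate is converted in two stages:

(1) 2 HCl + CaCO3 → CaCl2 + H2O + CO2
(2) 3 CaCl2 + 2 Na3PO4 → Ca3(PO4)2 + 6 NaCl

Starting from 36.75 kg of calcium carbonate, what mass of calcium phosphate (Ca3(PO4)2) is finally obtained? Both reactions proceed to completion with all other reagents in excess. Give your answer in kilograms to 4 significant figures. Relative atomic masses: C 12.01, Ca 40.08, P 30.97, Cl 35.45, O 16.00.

M(CaCO3) = 40.08 + 12.01 + 3(16.00) = 100.09 g/mol.
M(Ca3(PO4)2) = 3(40.08) + 2(30.97) + 8(16.00) = 310.18 g/mol.
36.75 kg = 36750 g.
n(CaCO3) = 36750 / 100.09 = 367.17 mol.
Step 1 gives a 1:1 ratio of CaCO3 to CaCl2, so n(CaCl2) = 367.17 mol.
In step 2 the CaCl2:Ca3(PO4)2 ratio is 3:1, so n(Ca3(PO4)2) = 122.39 mol.
Mass of Ca3(PO4)2 = 122.39 × 310.18 = 37963 g = 37.96 kg.

37.96 kg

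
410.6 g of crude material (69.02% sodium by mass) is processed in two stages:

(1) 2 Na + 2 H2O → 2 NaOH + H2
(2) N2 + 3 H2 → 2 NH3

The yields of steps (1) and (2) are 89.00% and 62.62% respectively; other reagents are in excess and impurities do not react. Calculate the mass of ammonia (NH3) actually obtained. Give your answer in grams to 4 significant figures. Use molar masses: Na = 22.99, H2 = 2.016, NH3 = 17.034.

39.01 g

Pure Na = 410.6 × 0.6902 = 283.40 g.
n(Na) = 283.40 / 22.99 = 12.327 mol.
Step 1 (Na:H2 = 2:1): theoretical n(H2) = 6.1635 mol; at 89.00% yield, n(H2) = 5.4855 mol.
Step 2 (H2:NH3 = 3:2): theoretical n(NH3) = 3.6570 mol, so theoretical mass = 3.6570 × 17.034 = 62.293 g.
At 62.62% yield, actual mass of NH3 = 62.293 × 0.6262 = 39.008 g.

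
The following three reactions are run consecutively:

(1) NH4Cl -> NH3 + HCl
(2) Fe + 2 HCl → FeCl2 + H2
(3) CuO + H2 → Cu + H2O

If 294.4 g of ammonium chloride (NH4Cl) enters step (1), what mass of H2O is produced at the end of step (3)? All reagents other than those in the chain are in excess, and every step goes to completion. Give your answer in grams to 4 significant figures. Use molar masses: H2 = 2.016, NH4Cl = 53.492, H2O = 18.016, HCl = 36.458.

n(NH4Cl) = 294.4 / 53.492 = 5.5036 mol.
Reaction (1): NH4Cl→HCl ratio 1:1 ⇒ n(HCl) = 5.5036 mol.
Reaction (2): HCl→H2 ratio 2:1 ⇒ n(H2) = 2.7518 mol.
Reaction (3): H2→H2O ratio 1:1 ⇒ n(H2O) = 2.7518 mol.
Mass of H2O = 2.7518 × 18.016 = 49.577 g.

49.58 g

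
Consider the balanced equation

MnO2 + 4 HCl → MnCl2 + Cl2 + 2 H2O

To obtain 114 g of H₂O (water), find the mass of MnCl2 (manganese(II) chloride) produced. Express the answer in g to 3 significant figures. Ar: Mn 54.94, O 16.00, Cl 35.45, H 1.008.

398 g

M(H2O) = 2(1.008) + 16.00 = 18.016 g/mol.
M(MnCl2) = 54.94 + 2(35.45) = 125.84 g/mol.
n(H2O) = 114.0 g / 18.016 g/mol = 6.328 mol.
From the equation the H2O:MnCl2 mole ratio is 2:1, so n(MnCl2) = 6.328 × 1/2 = 3.164 mol.
Mass of MnCl2 = 3.164 mol × 125.84 g/mol = 398.1 g.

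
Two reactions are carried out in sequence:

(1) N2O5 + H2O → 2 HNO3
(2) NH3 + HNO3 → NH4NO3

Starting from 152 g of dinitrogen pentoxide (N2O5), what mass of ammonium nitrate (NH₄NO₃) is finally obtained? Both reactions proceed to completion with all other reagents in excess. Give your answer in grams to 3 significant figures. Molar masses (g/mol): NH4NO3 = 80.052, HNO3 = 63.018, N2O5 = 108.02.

n(N2O5) = 152.0 / 108.02 = 1.407 mol.
Step 1 gives a 1:2 ratio of N2O5 to HNO3, so n(HNO3) = 2.814 mol.
In step 2 the HNO3:NH4NO3 ratio is 1:1, so n(NH4NO3) = 2.814 mol.
Mass of NH4NO3 = 2.814 × 80.052 = 225.3 g.

225 g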